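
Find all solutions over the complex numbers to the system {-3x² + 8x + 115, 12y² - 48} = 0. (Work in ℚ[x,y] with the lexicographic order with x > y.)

{(-5, -2), (23/3, -2), (-5, 2), (23/3, 2)}

Compute a lex Gröbner basis by Buchberger's algorithm.
f_1 = -3x² + 8x + 115, LT = x².
f_2 = 12y² - 48, LT = y².

The S-polynomials (S(f_1,f_2)) all reduce to 0 modulo the current basis, so we have a Gröbner basis.
Inter-reduce: drop elements whose leading term is divisible by another's, tail-reduce, and make monic.
Reduced Gröbner basis: {x² - 8/3x - 115/3, y² - 4}.

From the last basis element, y² - 4 = 0, so y takes values in {-2, 2}. Each choice, substituted upward through the basis, yields the corresponding point(s) of the solution set.
  y = -2: the earlier basis element becomes x² - 8/3x - 115/3 = 0, giving x = -5, 23/3 — points (-5, -2), (23/3, -2).
  y = 2: the earlier basis element becomes x² - 8/3x - 115/3 = 0, giving x = -5, 23/3 — points (-5, 2), (23/3, 2).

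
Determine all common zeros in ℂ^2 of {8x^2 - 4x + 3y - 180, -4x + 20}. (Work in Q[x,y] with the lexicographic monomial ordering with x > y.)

{(5, 0)}

Compute a lex Gröbner basis by Buchberger's algorithm.
f_1 = 8x^2 - 4x + 3y - 180, LT = x^2.
f_2 = -4x + 20, LT = x.

S(f_1,f_2): lcm = x^2. S = 9/2x + 3/8y - 45/2.
  leading term x: subtract (-9/8)·f_2 from 9/2x + 3/8y - 45/2 → 3/8y
  leading term y: no divisor's leading term divides it; move 3/8y to the remainder.
  remainder 3/8y ≠ 0; add h_3 = 3/8y to the basis.

The other S-polynomials (S(f_1,h_3), S(f_2,h_3)) all reduce to 0 modulo the current basis, so we have a Gröbner basis.
Inter-reduce: drop elements whose leading term is divisible by another's, tail-reduce, and make monic.
Reduced Gröbner basis: {x - 5, y}.

Elimination: the polynomial y lies in the elimination ideal for y, so y ∈ {0}. For each such y, the remaining basis elements (now univariate) give the rest of the solution.
  y = 0: the earlier basis element becomes x - 5 = 0, giving x = 5 — point (5, 0).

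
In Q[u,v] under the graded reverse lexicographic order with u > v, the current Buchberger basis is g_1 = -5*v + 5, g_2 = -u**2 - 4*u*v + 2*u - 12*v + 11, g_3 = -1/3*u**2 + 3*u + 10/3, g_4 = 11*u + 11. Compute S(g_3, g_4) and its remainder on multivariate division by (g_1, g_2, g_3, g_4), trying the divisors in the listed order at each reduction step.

S(g_3, g_4) = -10*u - 10; remainder on division = 0.

lcm(LM(g_3), LM(g_4)) = u**2.
S = (lcm/LT(g_3))·g_3 − (lcm/LT(g_4))·g_4 = -10*u - 10.
Reduce S modulo (g_1, g_2, g_3, g_4) in that order:
  leading term u: subtract (-10/11)·g_4 from -10*u - 10 → 0
The remainder is 0, so this S-polynomial contributes no new basis element.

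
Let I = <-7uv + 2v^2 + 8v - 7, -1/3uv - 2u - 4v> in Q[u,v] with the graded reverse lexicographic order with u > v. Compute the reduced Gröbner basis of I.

G = {u^2 + 17/42u + 24/7v - 2, uv + 6u + 12v, v^2 + 21u + 46v - 7/2}

f_1 = -7uv + 2v^2 + 8v - 7, LT = uv.
f_2 = -1/3uv - 2u - 4v, LT = uv.

S(f_1,f_2): lcm = uv. S = -2/7v^2 - 6u - 92/7v + 1.
  leading term v^2: no divisor's leading term divides it; move -2/7v^2 to the remainder.
  leading term u: no divisor's leading term divides it; move -6u to the remainder.
  leading term v: no divisor's leading term divides it; move -92/7v to the remainder.
  leading term 1: no divisor's leading term divides it; move 1 to the remainder.
  remainder -2/7v^2 - 6u - 92/7v + 1 ≠ 0; add g_3 = -2/7v^2 - 6u - 92/7v + 1 to the basis.

S(f_1,g_3): lcm = uv^2. S = -2/7v^3 - 21u^2 - 46uv - 8/7v^2 + 7/2u + v.
  leading term v^3: subtract (v)·g_3 from -2/7v^3 - 21u^2 - 46uv - 8/7v^2 + 7/2u + v → -21u^2 - 40uv + 12v^2 + 7/2u
  leading term u^2: no divisor's leading term divides it; move -21u^2 to the remainder.
  leading term uv: subtract (40/7)·f_1 from -40uv + 12v^2 + 7/2u → 4/7v^2 + 7/2u - 320/7v + 40
  leading term v^2: subtract (-2)·g_3 from 4/7v^2 + 7/2u - 320/7v + 40 → -17/2u - 72v + 42
  leading term u: no divisor's leading term divides it; move -17/2u to the remainder.
  leading term v: no divisor's leading term divides it; move -72v to the remainder.
  leading term 1: no divisor's leading term divides it; move 42 to the remainder.
  remainder -21u^2 - 17/2u - 72v + 42 ≠ 0; add g_4 = -21u^2 - 17/2u - 72v + 42 to the basis.

The other S-polynomials (S(f_2,g_3), S(f_1,g_4), S(f_2,g_4), S(g_3,g_4)) all reduce to 0 modulo the current basis, so we have a Gröbner basis.
Inter-reduce: drop elements whose leading term is divisible by another's, tail-reduce, and make monic.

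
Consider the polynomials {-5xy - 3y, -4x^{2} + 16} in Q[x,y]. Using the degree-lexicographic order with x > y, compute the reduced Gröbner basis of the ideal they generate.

G = {x^{2} - 4, y}

f_1 = -5xy - 3y, LT = xy.
f_2 = -4x^{2} + 16, LT = x^{2}.

S(f_1,f_2): lcm = x^{2}y. S = \tfrac{3}{5}xy + 4y.
  leading term xy: subtract (-\tfrac{3}{25})·f_1 from \tfrac{3}{5}xy + 4y → \tfrac{91}{25}y
  leading term y: no divisor's leading term divides it; move \tfrac{91}{25}y to the remainder.
  remainder \tfrac{91}{25}y ≠ 0; add g_3 = \tfrac{91}{25}y to the basis.

The other S-polynomials (S(f_1,g_3), S(f_2,g_3)) all reduce to 0 modulo the current basis, so we have a Gröbner basis.
Inter-reduce: drop elements whose leading term is divisible by another's, tail-reduce, and make monic.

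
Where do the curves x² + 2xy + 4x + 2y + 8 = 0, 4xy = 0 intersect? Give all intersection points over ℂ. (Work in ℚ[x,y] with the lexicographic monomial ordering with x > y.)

{(0, -4), (-2 - 2*I, 0), (-2 + 2*I, 0)}

Compute a lex Gröbner basis by Buchberger's algorithm.
f_1 = x² + 2xy + 4x + 2y + 8, LT = x².
f_2 = 4xy, LT = xy.

S(f_1,f_2): lcm = x²y. S = 2xy² + 4xy + 2y² + 8y.
  leading term xy²: subtract (½y)·f_2 from 2xy² + 4xy + 2y² + 8y → 4xy + 2y² + 8y
  leading term xy: subtract (1)·f_2 from 4xy + 2y² + 8y → 2y² + 8y
  leading term y²: no divisor's leading term divides it; move 2y² to the remainder.
  leading term y: no divisor's leading term divides it; move 8y to the remainder.
  remainder 2y² + 8y ≠ 0; add h_3 = 2y² + 8y to the basis.

The other S-polynomials (S(f_1,h_3), S(f_2,h_3)) all reduce to 0 modulo the current basis, so we have a Gröbner basis.
Inter-reduce: drop elements whose leading term is divisible by another's, tail-reduce, and make monic.
Reduced Gröbner basis: {x² + 4x + 2y + 8, xy, y² + 4y}.

A lex Gröbner basis eliminates variables successively. Here y² + 4y depends only on y, with roots {-4, 0}; lifting each root through the earlier basis elements recovers the full solutions.
  y = -4: the earlier basis elements become x² + 4x = 0; -4x = 0, giving x = 0 — point (0, -4).
  y = 0: the earlier basis element becomes x² + 4x + 8 = 0, giving x = -2 - 2*I, -2 + 2*I — points (-2 - 2*I, 0), (-2 + 2*I, 0).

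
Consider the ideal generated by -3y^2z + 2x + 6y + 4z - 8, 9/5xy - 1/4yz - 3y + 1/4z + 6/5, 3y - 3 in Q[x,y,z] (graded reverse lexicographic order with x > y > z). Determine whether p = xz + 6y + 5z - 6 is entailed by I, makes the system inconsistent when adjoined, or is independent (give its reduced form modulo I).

xz + 6y + 5z - 6 lies in I (it reduces to 0).

First compute the reduced Gröbner basis of I by Buchberger's algorithm.
f_1 = -3y^2z + 2x + 6y + 4z - 8, LT = y^2z.
f_2 = 9/5xy - 1/4yz - 3y + 1/4z + 6/5, LT = xy.
f_3 = 3y - 3, LT = y.

S(f_1,f_2): lcm = xy^2z. S = 5/36y^2z^2 + 5/3y^2z - 5/36yz^2 - 2/3x^2 - 2xy - 4/3xz - 2/3yz + 8/3x.
  leading term y^2z^2: subtract (-5/108z)·f_1 from 5/36y^2z^2 + 5/3y^2z - 5/36yz^2 - 2/3x^2 - 2xy - 4/3xz - 2/3yz + 8/3x → 5/3y^2z - 5/36yz^2 - 2/3x^2 - 2xy - 67/54xz - 7/18yz + 5/27z^2 + 8/3x - 10/27z
  leading term y^2z: subtract (-5/9)·f_1 from 5/3y^2z - 5/36yz^2 - 2/3x^2 - 2xy - 67/54xz - 7/18yz + 5/27z^2 + 8/3x - 10/27z → -5/36yz^2 - 2/3x^2 - 2xy - 67/54xz - 7/18yz + 5/27z^2 + 34/9x + 10/3y + 50/27z - 40/9
  leading term yz^2: subtract (-5/108z^2)·f_3 from -5/36yz^2 - 2/3x^2 - 2xy - 67/54xz - 7/18yz + 5/27z^2 + 34/9x + 10/3y + 50/27z - 40/9 → -2/3x^2 - 2xy - 67/54xz - 7/18yz + 5/108z^2 + 34/9x + 10/3y + 50/27z - 40/9
  leading term x^2: no divisor's leading term divides it; move -2/3x^2 to the remainder.
  leading term xy: subtract (-10/9)·f_2 from -2xy - 67/54xz - 7/18yz + 5/108z^2 + 34/9x + 10/3y + 50/27z - 40/9 → -67/54xz - 2/3yz + 5/108z^2 + 34/9x + 115/54z - 28/9
  leading term xz: no divisor's leading term divides it; move -67/54xz to the remainder.
  leading term yz: subtract (-2/9z)·f_3 from -2/3yz + 5/108z^2 + 34/9x + 115/54z - 28/9 → 5/108z^2 + 34/9x + 79/54z - 28/9
  leading term z^2: no divisor's leading term divides it; move 5/108z^2 to the remainder.
  leading term x: no divisor's leading term divides it; move 34/9x to the remainder.
  leading term z: no divisor's leading term divides it; move 79/54z to the remainder.
  leading term 1: no divisor's leading term divides it; move -28/9 to the remainder.
  remainder -2/3x^2 - 67/54xz + 5/108z^2 + 34/9x + 79/54z - 28/9 ≠ 0; add h_4 = -2/3x^2 - 67/54xz + 5/108z^2 + 34/9x + 79/54z - 28/9 to the basis.

S(f_1,f_3): lcm = y^2z. S = yz - 2/3x - 2y - 4/3z + 8/3.
  leading term yz: subtract (1/3z)·f_3 from yz - 2/3x - 2y - 4/3z + 8/3 → -2/3x - 2y - 1/3z + 8/3
  leading term x: no divisor's leading term divides it; move -2/3x to the remainder.
  leading term y: subtract (-2/3)·f_3 from -2y - 1/3z + 8/3 → -1/3z + 2/3
  leading term z: no divisor's leading term divides it; move -1/3z to the remainder.
  leading term 1: no divisor's leading term divides it; move 2/3 to the remainder.
  remainder -2/3x - 1/3z + 2/3 ≠ 0; add h_5 = -2/3x - 1/3z + 2/3 to the basis.

S(f_2,f_3): lcm = xy. S = -5/36yz + x - 5/3y + 5/36z + 2/3.
  leading term yz: subtract (-5/108z)·f_3 from -5/36yz + x - 5/3y + 5/36z + 2/3 → x - 5/3y + 2/3
  leading term x: subtract (-3/2)·h_5 from x - 5/3y + 2/3 → -5/3y - 1/2z + 5/3
  leading term y: subtract (-5/9)·f_3 from -5/3y - 1/2z + 5/3 → -1/2z
  leading term z: no divisor's leading term divides it; move -1/2z to the remainder.
  remainder -1/2z ≠ 0; add h_6 = -1/2z to the basis.

The other S-polynomials (S(f_1,h_4), S(f_2,h_4), S(f_3,h_4), S(f_1,h_5), S(f_2,h_5), S(f_3,h_5), S(h_4,h_5), S(f_1,h_6), S(f_2,h_6), S(f_3,h_6), S(h_4,h_6), S(h_5,h_6)) all reduce to 0 modulo the current basis, so we have a Gröbner basis.
Inter-reduce: drop elements whose leading term is divisible by another's, tail-reduce, and make monic.
Reduced Gröbner basis: {x - 1, y - 1, z}.
Label its elements g_1 = x - 1, g_2 = y - 1, g_3 = z.

Reduce p = xz + 6y + 5z - 6 modulo G:
  leading term xz: subtract (z)·g_1 from xz + 6y + 5z - 6 → 6y + 6z - 6
  leading term y: subtract (6)·g_2 from 6y + 6z - 6 → 6z
  leading term z: subtract (6)·g_3 from 6z → 0
  normal form = 0.
Since the normal form is 0, p ∈ I.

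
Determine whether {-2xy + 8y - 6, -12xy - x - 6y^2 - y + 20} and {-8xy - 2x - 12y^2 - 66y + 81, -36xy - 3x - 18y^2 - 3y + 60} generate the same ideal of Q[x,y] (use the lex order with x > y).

Equality of ideals is decidable: compute both reduced Gröbner bases (unique for the ordering) and check whether they agree.
Buchberger on the first generating set:
f_1 = -2xy + 8y - 6, LT = xy.
f_2 = -12xy - x - 6y^2 - y + 20, LT = xy.

S(f_1,f_2): lcm = xy. S = -1/12x - 1/2y^2 - 49/12y + 14/3.
  leading term x: no divisor's leading term divides it; move -1/12x to the remainder.
  leading term y^2: no divisor's leading term divides it; move -1/2y^2 to the remainder.
  leading term y: no divisor's leading term divides it; move -49/12y to the remainder.
  leading term 1: no divisor's leading term divides it; move 14/3 to the remainder.
  remainder -1/12x - 1/2y^2 - 49/12y + 14/3 ≠ 0; add g_3 = -1/12x - 1/2y^2 - 49/12y + 14/3 to the basis.

S(f_1,g_3): lcm = xy. S = -6y^3 - 49y^2 + 52y + 3.
  leading term y^3: no divisor's leading term divides it; move -6y^3 to the remainder.
  leading term y^2: no divisor's leading term divides it; move -49y^2 to the remainder.
  leading term y: no divisor's leading term divides it; move 52y to the remainder.
  leading term 1: no divisor's leading term divides it; move 3 to the remainder.
  remainder -6y^3 - 49y^2 + 52y + 3 ≠ 0; add g_4 = -6y^3 - 49y^2 + 52y + 3 to the basis.

The other S-polynomials (S(f_2,g_3), S(f_1,g_4), S(f_2,g_4), S(g_3,g_4)) all reduce to 0 modulo the current basis, so we have a Gröbner basis.
Inter-reduce: drop elements whose leading term is divisible by another's, tail-reduce, and make monic.
Reduced Gröbner basis: {x + 6y^2 + 49y - 56, y^3 + 49/6y^2 - 26/3y - 1/2}.

Buchberger on the second generating set:
h_1 = -8xy - 2x - 12y^2 - 66y + 81, LT = xy.
h_2 = -36xy - 3x - 18y^2 - 3y + 60, LT = xy.

S(h_1,h_2): lcm = xy. S = 1/6x + y^2 + 49/6y - 203/24.
  leading term x: no divisor's leading term divides it; move 1/6x to the remainder.
  leading term y^2: no divisor's leading term divides it; move y^2 to the remainder.
  leading term y: no divisor's leading term divides it; move 49/6y to the remainder.
  leading term 1: no divisor's leading term divides it; move -203/24 to the remainder.
  remainder 1/6x + y^2 + 49/6y - 203/24 ≠ 0; add k_3 = 1/6x + y^2 + 49/6y - 203/24 to the basis.

S(h_1,k_3): lcm = xy. S = 1/4x - 6y^3 - 95/2y^2 + 59y - 81/8.
  leading term x: subtract (3/2)·k_3 from 1/4x - 6y^3 - 95/2y^2 + 59y - 81/8 → -6y^3 - 49y^2 + 187/4y + 41/16
  leading term y^3: no divisor's leading term divides it; move -6y^3 to the remainder.
  leading term y^2: no divisor's leading term divides it; move -49y^2 to the remainder.
  leading term y: no divisor's leading term divides it; move 187/4y to the remainder.
  leading term 1: no divisor's leading term divides it; move 41/16 to the remainder.
  remainder -6y^3 - 49y^2 + 187/4y + 41/16 ≠ 0; add k_4 = -6y^3 - 49y^2 + 187/4y + 41/16 to the basis.

The other S-polynomials (S(h_2,k_3), S(h_1,k_4), S(h_2,k_4), S(k_3,k_4)) all reduce to 0 modulo the current basis, so we have a Gröbner basis.
Inter-reduce: drop elements whose leading term is divisible by another's, tail-reduce, and make monic.
Reduced Gröbner basis: {x + 6y^2 + 49y - 203/4, y^3 + 49/6y^2 - 187/24y - 41/96}.

These differ, so the ideals are not equal.
The choice of monomial ordering does not affect the verdict — as long as both bases are computed under the same ordering, their equality decides ideal equality.

No, the ideals differ.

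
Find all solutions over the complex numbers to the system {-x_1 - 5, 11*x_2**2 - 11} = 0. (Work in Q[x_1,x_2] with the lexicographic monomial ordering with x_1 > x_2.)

{(-5, -1), (-5, 1)}

Compute a lex Gröbner basis by Buchberger's algorithm.
f_1 = -x_1 - 5, LT = x_1.
f_2 = 11*x_2**2 - 11, LT = x_2**2.

S(f_1,f_2): leading monomials are coprime, so the S-polynomial reduces to 0 (Buchberger's first criterion).
Every S-polynomial of the final basis reduces to 0, so we have a Gröbner basis.
Inter-reduce: drop elements whose leading term is divisible by another's, tail-reduce, and make monic.
Reduced Gröbner basis: {x_1 + 5, x_2**2 - 1}.

Elimination: the polynomial x_2**2 - 1 lies in the elimination ideal for x_2, so x_2 ∈ {-1, 1}. For each such x_2, the remaining basis elements (now univariate) give the rest of the solution.
  x_2 = -1: the earlier basis element becomes x_1 + 5 = 0, giving x_1 = -5 — point (-5, -1).
  x_2 = 1: the earlier basis element becomes x_1 + 5 = 0, giving x_1 = -5 — point (-5, 1).
Check: every point annihilates each of the original generators.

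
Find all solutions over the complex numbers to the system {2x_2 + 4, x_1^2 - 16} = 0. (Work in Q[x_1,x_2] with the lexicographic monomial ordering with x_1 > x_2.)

Compute a lex Gröbner basis by Buchberger's algorithm.
f_1 = 2x_2 + 4, LT = x_2.
f_2 = x_1^2 - 16, LT = x_1^2.

The S-polynomials (S(f_1,f_2)) all reduce to 0 modulo the current basis, so we have a Gröbner basis.
Inter-reduce: drop elements whose leading term is divisible by another's, tail-reduce, and make monic.
Reduced Gröbner basis: {x_1^2 - 16, x_2 + 2}.

From the last basis element, x_2 + 2 = 0, so x_2 takes values in {-2}. Each choice, substituted upward through the basis, yields the corresponding point(s) of the solution set.
  x_2 = -2: the earlier basis element becomes x_1^2 - 16 = 0, giving x_1 = -4, 4 — points (-4, -2), (4, -2).
Check: every point annihilates each of the original generators.
Zero-dimensionality of the ideal guarantees finitely many solutions over ℂ.

{(-4, -2), (4, -2)}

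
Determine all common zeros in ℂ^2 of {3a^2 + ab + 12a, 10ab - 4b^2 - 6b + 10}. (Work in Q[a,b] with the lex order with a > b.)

Compute a lex Gröbner basis by Buchberger's algorithm.
f_1 = 3a^2 + ab + 12a, LT = a^2.
f_2 = 10ab - 4b^2 - 6b + 10, LT = ab.

S(f_1,f_2): lcm = a^2b. S = 11/15ab^2 + 23/5ab - a.
  reduce S modulo (f_1, f_2):
  remainder -a + 22/75b^3 + 57/25b^2 + 152/75b - 23/5 ≠ 0; add h_3 = -a + 22/75b^3 + 57/25b^2 + 152/75b - 23/5 to the basis.

S(f_1,h_3): lcm = a^2. S = 22/75ab^3 + 57/25ab^2 + 59/25ab - 3/5a.
  reduce S modulo (f_1, f_2, h_3):
  remainder 44/375b^4 + 114/125b^3 + 244/375b^2 - 52/25b + 2/5 ≠ 0; add h_4 = 44/375b^4 + 114/125b^3 + 244/375b^2 - 52/25b + 2/5 to the basis.

The other S-polynomials (S(f_2,h_3), S(f_1,h_4), S(f_2,h_4), S(h_3,h_4)) all reduce to 0 modulo the current basis, so we have a Gröbner basis.
Inter-reduce: drop elements whose leading term is divisible by another's, tail-reduce, and make monic.
Reduced Gröbner basis: {a - 22/75b^3 - 57/25b^2 - 152/75b + 23/5, b^4 + 171/22b^3 + 61/11b^2 - 195/11b + 75/22}.

A lex Gröbner basis eliminates variables successively. Here b^4 + 171/22b^3 + 61/11b^2 - 195/11b + 75/22 depends only on b, with roots {-5/2, 1, -69/22 + sqrt(5421)/22, -sqrt(5421)/22 - 69/22}; lifting each root through the earlier basis elements recovers the full solutions.
  b = -5/2: the earlier basis element becomes a = 0, giving a = 0 — point (0, -5/2).
  b = 1: the earlier basis element becomes a = 0, giving a = 0 — point (0, 1).
  b = -69/22 + sqrt(5421)/22: the earlier basis element becomes a + sqrt(5421)/66 + 65/22 = 0, giving a = -65/22 - sqrt(5421)/66 — point (-65/22 - sqrt(5421)/66, -69/22 + sqrt(5421)/22).
  b = -sqrt(5421)/22 - 69/22: the earlier basis element becomes a - sqrt(5421)/66 + 65/22 = 0, giving a = -65/22 + sqrt(5421)/66 — point (-65/22 + sqrt(5421)/66, -sqrt(5421)/22 - 69/22).
Zero-dimensionality of the ideal guarantees finitely many solutions over ℂ.

{(0, -5/2), (0, 1), (-65/22 - sqrt(5421)/66, -69/22 + sqrt(5421)/22), (-65/22 + sqrt(5421)/66, -sqrt(5421)/22 - 69/22)}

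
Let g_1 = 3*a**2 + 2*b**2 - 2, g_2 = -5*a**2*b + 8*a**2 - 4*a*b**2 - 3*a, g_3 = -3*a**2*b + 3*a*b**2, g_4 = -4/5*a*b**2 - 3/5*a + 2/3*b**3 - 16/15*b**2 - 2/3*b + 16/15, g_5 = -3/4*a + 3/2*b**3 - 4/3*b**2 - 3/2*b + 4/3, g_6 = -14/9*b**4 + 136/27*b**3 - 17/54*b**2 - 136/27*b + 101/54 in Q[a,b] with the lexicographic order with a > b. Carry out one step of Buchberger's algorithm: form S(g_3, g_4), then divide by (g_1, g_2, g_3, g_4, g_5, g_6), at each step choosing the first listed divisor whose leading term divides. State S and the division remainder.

S(g_3, g_4) = -3/4*a**2 - 1/6*a*b**3 - 4/3*a*b**2 - 5/6*a*b + 4/3*a; remainder on division = 0.

lcm(LM(g_3), LM(g_4)) = a**2*b**2.
S = (lcm/LT(g_3))·g_3 − (lcm/LT(g_4))·g_4 = -3/4*a**2 - 1/6*a*b**3 - 4/3*a*b**2 - 5/6*a*b + 4/3*a.
Reduce S modulo (g_1, g_2, g_3, g_4, g_5, g_6) in that order:
  leading term a**2: subtract (-1/4)·g_1 from -3/4*a**2 - 1/6*a*b**3 - 4/3*a*b**2 - 5/6*a*b + 4/3*a → -1/6*a*b**3 - 4/3*a*b**2 - 5/6*a*b + 4/3*a + 1/2*b**2 - 1/2
  leading term a*b**3: subtract (5/24*b)·g_4 from -1/6*a*b**3 - 4/3*a*b**2 - 5/6*a*b + 4/3*a + 1/2*b**2 - 1/2 → -4/3*a*b**2 - 17/24*a*b + 4/3*a - 5/36*b**4 + 2/9*b**3 + 23/36*b**2 - 2/9*b - 1/2
  leading term a*b**2: subtract (5/3)·g_4 from -4/3*a*b**2 - 17/24*a*b + 4/3*a - 5/36*b**4 + 2/9*b**3 + 23/36*b**2 - 2/9*b - 1/2 → -17/24*a*b + 7/3*a - 5/36*b**4 - 8/9*b**3 + 29/12*b**2 + 8/9*b - 41/18
  leading term a*b: subtract (17/18*b)·g_5 from -17/24*a*b + 7/3*a - 5/36*b**4 - 8/9*b**3 + 29/12*b**2 + 8/9*b - 41/18 → 7/3*a - 14/9*b**4 + 10/27*b**3 + 23/6*b**2 - 10/27*b - 41/18
  leading term a: subtract (-28/9)·g_5 from 7/3*a - 14/9*b**4 + 10/27*b**3 + 23/6*b**2 - 10/27*b - 41/18 → -14/9*b**4 + 136/27*b**3 - 17/54*b**2 - 136/27*b + 101/54
  leading term b**4: subtract (1)·g_6 from -14/9*b**4 + 136/27*b**3 - 17/54*b**2 - 136/27*b + 101/54 → 0
The remainder is 0, so this S-polynomial contributes no new basis element.
This is the inner loop of Buchberger's algorithm — each nonzero remainder becomes a new basis element.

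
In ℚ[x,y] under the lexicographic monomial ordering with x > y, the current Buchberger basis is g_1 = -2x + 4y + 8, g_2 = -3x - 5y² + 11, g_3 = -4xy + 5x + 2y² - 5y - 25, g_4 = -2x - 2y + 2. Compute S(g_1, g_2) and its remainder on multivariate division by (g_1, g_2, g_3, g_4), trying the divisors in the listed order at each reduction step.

S(g_1, g_2) = -5/3y² - 2y - ⅓; remainder on division = -5/3y² - 2y - ⅓.

lcm(LM(g_1), LM(g_2)) = x.
S = (lcm/LT(g_1))·g_1 − (lcm/LT(g_2))·g_2 = -5/3y² - 2y - ⅓.
Reduce S modulo (g_1, g_2, g_3, g_4) in that order:
  leading term y²: no divisor's leading term divides it; move -5/3y² to the remainder.
  leading term y: no divisor's leading term divides it; move -2y to the remainder.
  leading term 1: no divisor's leading term divides it; move -⅓ to the remainder.
The remainder -5/3y² - 2y - ⅓ is nonzero, so it would be added as the next basis element.
This is the inner loop of Buchberger's algorithm — each nonzero remainder becomes a new basis element.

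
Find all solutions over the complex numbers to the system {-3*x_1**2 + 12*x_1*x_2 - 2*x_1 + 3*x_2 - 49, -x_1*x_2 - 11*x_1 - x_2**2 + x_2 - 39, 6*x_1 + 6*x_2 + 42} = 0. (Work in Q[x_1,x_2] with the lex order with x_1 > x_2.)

{(-5, -2)}

Compute a lex Gröbner basis by Buchberger's algorithm.
f_1 = -3*x_1**2 + 12*x_1*x_2 - 2*x_1 + 3*x_2 - 49, LT = x_1**2.
f_2 = -x_1*x_2 - 11*x_1 - x_2**2 + x_2 - 39, LT = x_1*x_2.
f_3 = 6*x_1 + 6*x_2 + 42, LT = x_1.

S(f_1,f_2): lcm = x_1**2*x_2. S = -11*x_1**2 - 5*x_1*x_2**2 + 5/3*x_1*x_2 - 39*x_1 - x_2**2 + 49/3*x_2.
  leading term x_1**2: subtract (11/3)·f_1 from -11*x_1**2 - 5*x_1*x_2**2 + 5/3*x_1*x_2 - 39*x_1 - x_2**2 + 49/3*x_2 → -5*x_1*x_2**2 - 127/3*x_1*x_2 - 95/3*x_1 - x_2**2 + 16/3*x_2 + 539/3
  leading term x_1*x_2**2: subtract (5*x_2)·f_2 from -5*x_1*x_2**2 - 127/3*x_1*x_2 - 95/3*x_1 - x_2**2 + 16/3*x_2 + 539/3 → 38/3*x_1*x_2 - 95/3*x_1 + 5*x_2**3 - 6*x_2**2 + 601/3*x_2 + 539/3
  leading term x_1*x_2: subtract (-38/3)·f_2 from 38/3*x_1*x_2 - 95/3*x_1 + 5*x_2**3 - 6*x_2**2 + 601/3*x_2 + 539/3 → -171*x_1 + 5*x_2**3 - 56/3*x_2**2 + 213*x_2 - 943/3
  leading term x_1: subtract (-57/2)·f_3 from -171*x_1 + 5*x_2**3 - 56/3*x_2**2 + 213*x_2 - 943/3 → 5*x_2**3 - 56/3*x_2**2 + 384*x_2 + 2648/3
  leading term x_2**3: no divisor's leading term divides it; move 5*x_2**3 to the remainder.
  leading term x_2**2: no divisor's leading term divides it; move -56/3*x_2**2 to the remainder.
  leading term x_2: no divisor's leading term divides it; move 384*x_2 to the remainder.
  leading term 1: no divisor's leading term divides it; move 2648/3 to the remainder.
  remainder 5*x_2**3 - 56/3*x_2**2 + 384*x_2 + 2648/3 ≠ 0; add h_4 = 5*x_2**3 - 56/3*x_2**2 + 384*x_2 + 2648/3 to the basis.

S(f_1,f_3): lcm = x_1**2. S = -5*x_1*x_2 - 19/3*x_1 - x_2 + 49/3.
  leading term x_1*x_2: subtract (5)·f_2 from -5*x_1*x_2 - 19/3*x_1 - x_2 + 49/3 → 146/3*x_1 + 5*x_2**2 - 6*x_2 + 634/3
  leading term x_1: subtract (73/9)·f_3 from 146/3*x_1 + 5*x_2**2 - 6*x_2 + 634/3 → 5*x_2**2 - 164/3*x_2 - 388/3
  leading term x_2**2: no divisor's leading term divides it; move 5*x_2**2 to the remainder.
  leading term x_2: no divisor's leading term divides it; move -164/3*x_2 to the remainder.
  leading term 1: no divisor's leading term divides it; move -388/3 to the remainder.
  remainder 5*x_2**2 - 164/3*x_2 - 388/3 ≠ 0; add h_5 = 5*x_2**2 - 164/3*x_2 - 388/3 to the basis.

S(f_2,f_3): lcm = x_1*x_2. S = 11*x_1 - 8*x_2 + 39.
  leading term x_1: subtract (11/6)·f_3 from 11*x_1 - 8*x_2 + 39 → -19*x_2 - 38
  leading term x_2: no divisor's leading term divides it; move -19*x_2 to the remainder.
  leading term 1: no divisor's leading term divides it; move -38 to the remainder.
  remainder -19*x_2 - 38 ≠ 0; add h_6 = -19*x_2 - 38 to the basis.

The other S-polynomials (S(f_1,h_4), S(f_2,h_4), S(f_3,h_4), S(f_1,h_5), S(f_2,h_5), S(f_3,h_5), S(h_4,h_5), S(f_1,h_6), S(f_2,h_6), S(f_3,h_6), S(h_4,h_6), S(h_5,h_6)) all reduce to 0 modulo the current basis, so we have a Gröbner basis.
Inter-reduce: drop elements whose leading term is divisible by another's, tail-reduce, and make monic.
Reduced Gröbner basis: {x_1 + 5, x_2 + 2}.

Elimination: the polynomial x_2 + 2 lies in the elimination ideal for x_2, so x_2 ∈ {-2}. For each such x_2, the remaining basis elements (now univariate) give the rest of the solution.
  x_2 = -2: the earlier basis element becomes x_1 + 5 = 0, giving x_1 = -5 — point (-5, -2).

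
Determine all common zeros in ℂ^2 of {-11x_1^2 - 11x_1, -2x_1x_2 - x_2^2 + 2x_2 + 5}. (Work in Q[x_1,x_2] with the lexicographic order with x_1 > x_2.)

{(-1, -1), (-1, 5), (0, 1 + sqrt(6)), (0, 1 - sqrt(6))}

Compute a lex Gröbner basis by Buchberger's algorithm.
f_1 = -11x_1^2 - 11x_1, LT = x_1^2.
f_2 = -2x_1x_2 - x_2^2 + 2x_2 + 5, LT = x_1x_2.

S(f_1,f_2): lcm = x_1^2x_2. S = -1/2x_1x_2^2 + 2x_1x_2 + 5/2x_1.
  leading term x_1x_2^2: subtract (1/4x_2)·f_2 from -1/2x_1x_2^2 + 2x_1x_2 + 5/2x_1 → 2x_1x_2 + 5/2x_1 + 1/4x_2^3 - 1/2x_2^2 - 5/4x_2
  leading term x_1x_2: subtract (-1)·f_2 from 2x_1x_2 + 5/2x_1 + 1/4x_2^3 - 1/2x_2^2 - 5/4x_2 → 5/2x_1 + 1/4x_2^3 - 3/2x_2^2 + 3/4x_2 + 5
  leading term x_1: no divisor's leading term divides it; move 5/2x_1 to the remainder.
  leading term x_2^3: no divisor's leading term divides it; move 1/4x_2^3 to the remainder.
  leading term x_2^2: no divisor's leading term divides it; move -3/2x_2^2 to the remainder.
  leading term x_2: no divisor's leading term divides it; move 3/4x_2 to the remainder.
  leading term 1: no divisor's leading term divides it; move 5 to the remainder.
  remainder 5/2x_1 + 1/4x_2^3 - 3/2x_2^2 + 3/4x_2 + 5 ≠ 0; add h_3 = 5/2x_1 + 1/4x_2^3 - 3/2x_2^2 + 3/4x_2 + 5 to the basis.

S(f_1,h_3): lcm = x_1^2. S = -1/10x_1x_2^3 + 3/5x_1x_2^2 - 3/10x_1x_2 - x_1.
  leading term x_1x_2^3: subtract (1/20x_2^2)·f_2 from -1/10x_1x_2^3 + 3/5x_1x_2^2 - 3/10x_1x_2 - x_1 → 3/5x_1x_2^2 - 3/10x_1x_2 - x_1 + 1/20x_2^4 - 1/10x_2^3 - 1/4x_2^2
  leading term x_1x_2^2: subtract (-3/10x_2)·f_2 from 3/5x_1x_2^2 - 3/10x_1x_2 - x_1 + 1/20x_2^4 - 1/10x_2^3 - 1/4x_2^2 → -3/10x_1x_2 - x_1 + 1/20x_2^4 - 2/5x_2^3 + 7/20x_2^2 + 3/2x_2
  leading term x_1x_2: subtract (3/20)·f_2 from -3/10x_1x_2 - x_1 + 1/20x_2^4 - 2/5x_2^3 + 7/20x_2^2 + 3/2x_2 → -x_1 + 1/20x_2^4 - 2/5x_2^3 + 1/2x_2^2 + 6/5x_2 - 3/4
  leading term x_1: subtract (-2/5)·h_3 from -x_1 + 1/20x_2^4 - 2/5x_2^3 + 1/2x_2^2 + 6/5x_2 - 3/4 → 1/20x_2^4 - 3/10x_2^3 - 1/10x_2^2 + 3/2x_2 + 5/4
  leading term x_2^4: no divisor's leading term divides it; move 1/20x_2^4 to the remainder.
  leading term x_2^3: no divisor's leading term divides it; move -3/10x_2^3 to the remainder.
  leading term x_2^2: no divisor's leading term divides it; move -1/10x_2^2 to the remainder.
  leading term x_2: no divisor's leading term divides it; move 3/2x_2 to the remainder.
  leading term 1: no divisor's leading term divides it; move 5/4 to the remainder.
  remainder 1/20x_2^4 - 3/10x_2^3 - 1/10x_2^2 + 3/2x_2 + 5/4 ≠ 0; add h_4 = 1/20x_2^4 - 3/10x_2^3 - 1/10x_2^2 + 3/2x_2 + 5/4 to the basis.

The other S-polynomials (S(f_2,h_3), S(f_1,h_4), S(f_2,h_4), S(h_3,h_4)) all reduce to 0 modulo the current basis, so we have a Gröbner basis.
Inter-reduce: drop elements whose leading term is divisible by another's, tail-reduce, and make monic.
Reduced Gröbner basis: {x_1 + 1/10x_2^3 - 3/5x_2^2 + 3/10x_2 + 2, x_2^4 - 6x_2^3 - 2x_2^2 + 30x_2 + 25}.

A lex Gröbner basis eliminates variables successively. Here x_2^4 - 6x_2^3 - 2x_2^2 + 30x_2 + 25 depends only on x_2, with roots {-1, 5, 1 + sqrt(6), 1 - sqrt(6)}; lifting each root through the earlier basis elements recovers the full solutions.
  x_2 = -1: the earlier basis element becomes x_1 + 1 = 0, giving x_1 = -1 — point (-1, -1).
  x_2 = 5: the earlier basis element becomes x_1 + 1 = 0, giving x_1 = -1 — point (-1, 5).
  x_2 = 1 + sqrt(6): the earlier basis element becomes x_1 = 0, giving x_1 = 0 — point (0, 1 + sqrt(6)).
  x_2 = 1 - sqrt(6): the earlier basis element becomes x_1 = 0, giving x_1 = 0 — point (0, 1 - sqrt(6)).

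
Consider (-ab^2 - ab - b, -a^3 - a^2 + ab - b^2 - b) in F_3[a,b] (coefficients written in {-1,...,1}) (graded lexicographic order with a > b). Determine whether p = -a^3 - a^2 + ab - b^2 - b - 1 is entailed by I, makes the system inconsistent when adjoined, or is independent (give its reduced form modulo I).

First compute the reduced Gröbner basis of I by Buchberger's algorithm.
f_1 = -ab^2 - ab - b, LT = ab^2.
f_2 = -a^3 - a^2 + ab - b^2 - b, LT = a^3.

S(f_1,f_2): lcm = a^3b^2. S = a^3b - a^2b^2 + ab^3 - b^4 + a^2b - b^3.
  leading term a^3b: subtract (-b)·f_2 from a^3b - a^2b^2 + ab^3 - b^4 + a^2b - b^3 → -a^2b^2 + ab^3 - b^4 + ab^2 + b^3 - b^2
  leading term a^2b^2: subtract (a)·f_1 from -a^2b^2 + ab^3 - b^4 + ab^2 + b^3 - b^2 → ab^3 - b^4 + a^2b + ab^2 + b^3 + ab - b^2
  leading term ab^3: subtract (-b)·f_1 from ab^3 - b^4 + a^2b + ab^2 + b^3 + ab - b^2 → -b^4 + a^2b + b^3 + ab + b^2
  leading term b^4: no divisor's leading term divides it; move -b^4 to the remainder.
  leading term a^2b: no divisor's leading term divides it; move a^2b to the remainder.
  leading term b^3: no divisor's leading term divides it; move b^3 to the remainder.
  leading term ab: no divisor's leading term divides it; move ab to the remainder.
  leading term b^2: no divisor's leading term divides it; move b^2 to the remainder.
  remainder -b^4 + a^2b + b^3 + ab + b^2 ≠ 0; add h_3 = -b^4 + a^2b + b^3 + ab + b^2 to the basis.

The other S-polynomials (S(f_1,h_3), S(f_2,h_3)) all reduce to 0 modulo the current basis, so we have a Gröbner basis.
Inter-reduce: drop elements whose leading term is divisible by another's, tail-reduce, and make monic.
Reduced Gröbner basis: {b^4 - a^2b - b^3 - ab - b^2, a^3 + a^2 - ab + b^2 + b, ab^2 + ab + b}.
Label its elements g_1 = b^4 - a^2b - b^3 - ab - b^2, g_2 = a^3 + a^2 - ab + b^2 + b, g_3 = ab^2 + ab + b.

Reduce p = -a^3 - a^2 + ab - b^2 - b - 1 modulo G:
  leading term a^3: subtract (-1)·g_2 from -a^3 - a^2 + ab - b^2 - b - 1 → -1
  leading term 1: no divisor's leading term divides it; move -1 to the remainder.
  normal form = -1.
The normal form is nonzero, so p ∉ I. Since p minus its normal form lies in I, I + (p) = I + (r) where r = -1; decide whether this ideal is the whole ring.
Here r = -1 is a nonzero constant, hence a unit: 1 ∈ I + (p), the Gröbner basis of I + (p) is {1}, and the enlarged system has no common solution — adjoining p is inconsistent.

The remainder on division by a Gröbner basis is unique — it is the normal form.

Adjoining -a^3 - a^2 + ab - b^2 - b - 1 makes the ideal the whole ring: the system is inconsistent.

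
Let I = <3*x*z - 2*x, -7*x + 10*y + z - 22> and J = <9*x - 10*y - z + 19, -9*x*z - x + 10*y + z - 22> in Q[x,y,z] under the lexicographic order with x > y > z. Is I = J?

No, the ideals differ.

Two ideals are equal iff their reduced Gröbner bases coincide (the reduced basis is unique for a fixed ordering).
Buchberger on the first generating set:
f_1 = 3*x*z - 2*x, LT = x*z.
f_2 = -7*x + 10*y + z - 22, LT = x.

S(f_1,f_2): lcm = x*z. S = -2/3*x + 10/7*y*z + 1/7*z**2 - 22/7*z.
  leading term x: subtract (2/21)·f_2 from -2/3*x + 10/7*y*z + 1/7*z**2 - 22/7*z → 10/7*y*z - 20/21*y + 1/7*z**2 - 68/21*z + 44/21
  leading term y*z: no divisor's leading term divides it; move 10/7*y*z to the remainder.
  leading term y: no divisor's leading term divides it; move -20/21*y to the remainder.
  leading term z**2: no divisor's leading term divides it; move 1/7*z**2 to the remainder.
  leading term z: no divisor's leading term divides it; move -68/21*z to the remainder.
  leading term 1: no divisor's leading term divides it; move 44/21 to the remainder.
  remainder 10/7*y*z - 20/21*y + 1/7*z**2 - 68/21*z + 44/21 ≠ 0; add g_3 = 10/7*y*z - 20/21*y + 1/7*z**2 - 68/21*z + 44/21 to the basis.

The other S-polynomials (S(f_1,g_3), S(f_2,g_3)) all reduce to 0 modulo the current basis, so we have a Gröbner basis.
Inter-reduce: drop elements whose leading term is divisible by another's, tail-reduce, and make monic.
Reduced Gröbner basis: {x - 10/7*y - 1/7*z + 22/7, y*z - 2/3*y + 1/10*z**2 - 34/15*z + 22/15}.

Buchberger on the second generating set:
h_1 = 9*x - 10*y - z + 19, LT = x.
h_2 = -9*x*z - x + 10*y + z - 22, LT = x*z.

S(h_1,h_2): lcm = x*z. S = -1/9*x - 10/9*y*z + 10/9*y - 1/9*z**2 + 20/9*z - 22/9.
  leading term x: subtract (-1/81)·h_1 from -1/9*x - 10/9*y*z + 10/9*y - 1/9*z**2 + 20/9*z - 22/9 → -10/9*y*z + 80/81*y - 1/9*z**2 + 179/81*z - 179/81
  leading term y*z: no divisor's leading term divides it; move -10/9*y*z to the remainder.
  leading term y: no divisor's leading term divides it; move 80/81*y to the remainder.
  leading term z**2: no divisor's leading term divides it; move -1/9*z**2 to the remainder.
  leading term z: no divisor's leading term divides it; move 179/81*z to the remainder.
  leading term 1: no divisor's leading term divides it; move -179/81 to the remainder.
  remainder -10/9*y*z + 80/81*y - 1/9*z**2 + 179/81*z - 179/81 ≠ 0; add k_3 = -10/9*y*z + 80/81*y - 1/9*z**2 + 179/81*z - 179/81 to the basis.

The other S-polynomials (S(h_1,k_3), S(h_2,k_3)) all reduce to 0 modulo the current basis, so we have a Gröbner basis.
Inter-reduce: drop elements whose leading term is divisible by another's, tail-reduce, and make monic.
Reduced Gröbner basis: {x - 10/9*y - 1/9*z + 19/9, y*z - 8/9*y + 1/10*z**2 - 179/90*z + 179/90}.

Since the reduced bases disagree, the two ideals are not the same.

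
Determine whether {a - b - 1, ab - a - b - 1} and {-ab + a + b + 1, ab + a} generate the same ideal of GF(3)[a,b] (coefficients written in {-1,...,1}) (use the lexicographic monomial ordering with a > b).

Since reduced Gröbner bases are canonical representatives of ideals under a given ordering, it suffices to compute and compare them.
Buchberger on the first generating set:
f_1 = a - b - 1, LT = a.
f_2 = ab - a - b - 1, LT = ab.

S(f_1,f_2): lcm = ab. S = a - b^2 + 1.
  reduce S modulo (f_1, f_2):
  remainder -b^2 + b - 1 ≠ 0; add g_3 = -b^2 + b - 1 to the basis.

The other S-polynomials (S(f_1,g_3), S(f_2,g_3)) all reduce to 0 modulo the current basis, so we have a Gröbner basis.
Inter-reduce: drop elements whose leading term is divisible by another's, tail-reduce, and make monic.
Reduced Gröbner basis: {a - b - 1, b^2 - b + 1}.

Buchberger on the second generating set:
h_1 = -ab + a + b + 1, LT = ab.
h_2 = ab + a, LT = ab.

S(h_1,h_2): lcm = ab. S = a - b - 1.
  reduce S modulo (h_1, h_2):
  remainder a - b - 1 ≠ 0; add k_3 = a - b - 1 to the basis.

S(h_1,k_3): lcm = ab. S = -a + b^2 - 1.
  reduce S modulo (h_1, h_2, k_3):
  remainder b^2 - b + 1 ≠ 0; add k_4 = b^2 - b + 1 to the basis.

The other S-polynomials (S(h_2,k_3), S(h_1,k_4), S(h_2,k_4), S(k_3,k_4)) all reduce to 0 modulo the current basis, so we have a Gröbner basis.
Inter-reduce: drop elements whose leading term is divisible by another's, tail-reduce, and make monic.
Reduced Gröbner basis: {a - b - 1, b^2 - b + 1}.

The two bases agree; hence the ideals are identical.
The same test decides containment: I ⊆ J iff every generator of I reduces to 0 modulo a Gröbner basis of J.

Yes, the ideals are equal.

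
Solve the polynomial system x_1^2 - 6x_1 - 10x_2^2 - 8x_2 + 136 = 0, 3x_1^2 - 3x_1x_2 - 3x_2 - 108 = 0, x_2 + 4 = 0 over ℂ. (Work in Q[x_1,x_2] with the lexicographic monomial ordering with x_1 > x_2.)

Compute a lex Gröbner basis by Buchberger's algorithm.
f_1 = x_1^2 - 6x_1 - 10x_2^2 - 8x_2 + 136, LT = x_1^2.
f_2 = 3x_1^2 - 3x_1x_2 - 3x_2 - 108, LT = x_1^2.
f_3 = x_2 + 4, LT = x_2.

S(f_1,f_2): lcm = x_1^2. S = x_1x_2 - 6x_1 - 10x_2^2 - 7x_2 + 172.
  leading term x_1x_2: subtract (x_1)·f_3 from x_1x_2 - 6x_1 - 10x_2^2 - 7x_2 + 172 → -10x_1 - 10x_2^2 - 7x_2 + 172
  leading term x_1: no divisor's leading term divides it; move -10x_1 to the remainder.
  leading term x_2^2: subtract (-10x_2)·f_3 from -10x_2^2 - 7x_2 + 172 → 33x_2 + 172
  leading term x_2: subtract (33)·f_3 from 33x_2 + 172 → 40
  leading term 1: no divisor's leading term divides it; move 40 to the remainder.
  remainder -10x_1 + 40 ≠ 0; add h_4 = -10x_1 + 40 to the basis.

The other S-polynomials (S(f_1,f_3), S(f_2,f_3), S(f_1,h_4), S(f_2,h_4), S(f_3,h_4)) all reduce to 0 modulo the current basis, so we have a Gröbner basis.
Inter-reduce: drop elements whose leading term is divisible by another's, tail-reduce, and make monic.
Reduced Gröbner basis: {x_1 - 4, x_2 + 4}.

Since the basis is lex-ordered, x_2 + 4 is univariate in x_2. Its roots are {-4}. Back-substituting each root into the other basis elements fixes the other coordinates.
  x_2 = -4: the earlier basis element becomes x_1 - 4 = 0, giving x_1 = 4 — point (4, -4).

{(4, -4)}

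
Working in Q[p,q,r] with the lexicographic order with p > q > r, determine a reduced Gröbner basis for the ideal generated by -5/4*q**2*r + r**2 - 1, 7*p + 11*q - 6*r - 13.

f_1 = -5/4*q**2*r + r**2 - 1, LT = q**2*r.
f_2 = 7*p + 11*q - 6*r - 13, LT = p.

S(f_1,f_2): leading monomials are coprime, so the S-polynomial reduces to 0 (Buchberger's first criterion).
Every S-polynomial of the final basis reduces to 0, so we have a Gröbner basis.

G = {p + 11/7*q - 6/7*r - 13/7, q**2*r - 4/5*r**2 + 4/5}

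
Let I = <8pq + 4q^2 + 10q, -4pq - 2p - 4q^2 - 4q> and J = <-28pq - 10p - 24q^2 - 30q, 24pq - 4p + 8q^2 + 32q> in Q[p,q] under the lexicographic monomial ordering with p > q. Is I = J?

Yes, the ideals are equal.

Two ideals are equal iff their reduced Gröbner bases coincide (the reduced basis is unique for a fixed ordering).
Buchberger on the first generating set:
f_1 = 8pq + 4q^2 + 10q, LT = pq.
f_2 = -4pq - 2p - 4q^2 - 4q, LT = pq.

S(f_1,f_2): lcm = pq. S = -1/2p - 1/2q^2 + 1/4q.
  leading term p: no divisor's leading term divides it; move -1/2p to the remainder.
  leading term q^2: no divisor's leading term divides it; move -1/2q^2 to the remainder.
  leading term q: no divisor's leading term divides it; move 1/4q to the remainder.
  remainder -1/2p - 1/2q^2 + 1/4q ≠ 0; add g_3 = -1/2p - 1/2q^2 + 1/4q to the basis.

S(f_1,g_3): lcm = pq. S = -q^3 + q^2 + 5/4q.
  leading term q^3: no divisor's leading term divides it; move -q^3 to the remainder.
  leading term q^2: no divisor's leading term divides it; move q^2 to the remainder.
  leading term q: no divisor's leading term divides it; move 5/4q to the remainder.
  remainder -q^3 + q^2 + 5/4q ≠ 0; add g_4 = -q^3 + q^2 + 5/4q to the basis.

The other S-polynomials (S(f_2,g_3), S(f_1,g_4), S(f_2,g_4), S(g_3,g_4)) all reduce to 0 modulo the current basis, so we have a Gröbner basis.
Inter-reduce: drop elements whose leading term is divisible by another's, tail-reduce, and make monic.
Reduced Gröbner basis: {p + q^2 - 1/2q, q^3 - q^2 - 5/4q}.

Buchberger on the second generating set:
h_1 = -28pq - 10p - 24q^2 - 30q, LT = pq.
h_2 = 24pq - 4p + 8q^2 + 32q, LT = pq.

S(h_1,h_2): lcm = pq. S = 11/21p + 11/21q^2 - 11/42q.
  leading term p: no divisor's leading term divides it; move 11/21p to the remainder.
  leading term q^2: no divisor's leading term divides it; move 11/21q^2 to the remainder.
  leading term q: no divisor's leading term divides it; move -11/42q to the remainder.
  remainder 11/21p + 11/21q^2 - 11/42q ≠ 0; add k_3 = 11/21p + 11/21q^2 - 11/42q to the basis.

S(h_1,k_3): lcm = pq. S = 5/14p - q^3 + 19/14q^2 + 15/14q.
  leading term p: subtract (15/22)·k_3 from 5/14p - q^3 + 19/14q^2 + 15/14q → -q^3 + q^2 + 5/4q
  leading term q^3: no divisor's leading term divides it; move -q^3 to the remainder.
  leading term q^2: no divisor's leading term divides it; move q^2 to the remainder.
  leading term q: no divisor's leading term divides it; move 5/4q to the remainder.
  remainder -q^3 + q^2 + 5/4q ≠ 0; add k_4 = -q^3 + q^2 + 5/4q to the basis.

The other S-polynomials (S(h_2,k_3), S(h_1,k_4), S(h_2,k_4), S(k_3,k_4)) all reduce to 0 modulo the current basis, so we have a Gröbner basis.
Inter-reduce: drop elements whose leading term is divisible by another's, tail-reduce, and make monic.
Reduced Gröbner basis: {p + q^2 - 1/2q, q^3 - q^2 - 5/4q}.

The two bases agree; hence the ideals are identical.
The choice of monomial ordering does not affect the verdict — as long as both bases are computed under the same ordering, their equality decides ideal equality.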